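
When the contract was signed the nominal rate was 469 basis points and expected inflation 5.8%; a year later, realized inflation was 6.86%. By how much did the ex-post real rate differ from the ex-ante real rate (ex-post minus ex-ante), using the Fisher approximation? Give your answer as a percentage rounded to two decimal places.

-1.06%

Ex-ante: 4.69% − 5.8% = -1.110%
Ex-post: 4.69% − 6.86% = -2.170%
Difference (ex-post − ex-ante) = -1.0600% → -1.06%.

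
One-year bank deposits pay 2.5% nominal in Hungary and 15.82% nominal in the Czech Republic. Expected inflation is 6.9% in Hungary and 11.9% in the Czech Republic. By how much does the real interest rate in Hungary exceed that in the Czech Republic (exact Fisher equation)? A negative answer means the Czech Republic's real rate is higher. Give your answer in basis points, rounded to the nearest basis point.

Hungary: (1 + 0.0250)/(1 + 0.0690) − 1 = -4.1160%
The Czech Republic: (1 + 0.1582)/(1 + 0.1190) − 1 = 3.5031%
Differential = -4.1160% − 3.5031% = -7.6191% → -762 basis points.

-762 basis points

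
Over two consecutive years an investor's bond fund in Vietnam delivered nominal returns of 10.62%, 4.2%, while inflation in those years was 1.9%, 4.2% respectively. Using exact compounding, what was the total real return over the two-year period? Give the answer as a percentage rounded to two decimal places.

8.56%

Compound the nominal returns: 1.1062 × 1.0420 = 1.152660.
Compound inflation: 1.0190 × 1.0420 = 1.061798.
Deflate: 1.152660 / 1.061798 = 1.085574.
Total real return = 1.085574 − 1 → 8.56%.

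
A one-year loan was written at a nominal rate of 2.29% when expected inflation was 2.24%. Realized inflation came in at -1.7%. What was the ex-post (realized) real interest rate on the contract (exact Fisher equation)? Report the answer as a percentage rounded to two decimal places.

4.06%

Ex-post: (1 + 0.0229)/(1 − 0.0170) − 1 = 4.0590%
So the realized real rate is 4.06%.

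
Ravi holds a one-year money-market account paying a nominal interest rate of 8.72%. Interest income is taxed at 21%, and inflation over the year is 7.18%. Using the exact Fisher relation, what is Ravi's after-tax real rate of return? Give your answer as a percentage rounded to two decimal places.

After-tax nominal return = 8.72% × (1 − 0.21) = 6.8888%.
1 + r = 1.068888 / 1.07180 = 0.997283
After-tax real rate = 0.997283 − 1 → -0.27%.

-0.27%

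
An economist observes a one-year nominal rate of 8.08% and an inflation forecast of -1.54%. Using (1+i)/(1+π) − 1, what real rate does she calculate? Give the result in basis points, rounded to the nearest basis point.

By the Fisher relation, 1 + r = (1 + i)/(1 + π).
1 + r = 1.08080 / 0.98460 = 1.097705
r = 1.097705 − 1 = 9.7705%, i.e. 977 basis points.

977 basis points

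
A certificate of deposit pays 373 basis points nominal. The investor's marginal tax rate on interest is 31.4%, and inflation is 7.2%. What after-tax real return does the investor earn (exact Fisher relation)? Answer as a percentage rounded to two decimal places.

-4.33%

After-tax nominal return = 3.73% × (1 − 0.314) = 2.55878%.
1 + r = 1.0255878 / 1.07200 = 0.956705
After-tax real rate = 0.956705 − 1 → -4.33%.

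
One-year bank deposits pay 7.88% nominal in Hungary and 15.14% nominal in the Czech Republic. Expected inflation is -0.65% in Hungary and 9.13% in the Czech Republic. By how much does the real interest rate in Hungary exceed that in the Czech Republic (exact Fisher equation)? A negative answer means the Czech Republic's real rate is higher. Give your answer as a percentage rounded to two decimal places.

Hungary: (1 + 0.0788)/(1 − 0.0065) − 1 = 8.5858%
The Czech Republic: (1 + 0.1514)/(1 + 0.0913) − 1 = 5.5072%
Differential = 8.5858% − 5.5072% = 3.0786% → 3.08%.

3.08%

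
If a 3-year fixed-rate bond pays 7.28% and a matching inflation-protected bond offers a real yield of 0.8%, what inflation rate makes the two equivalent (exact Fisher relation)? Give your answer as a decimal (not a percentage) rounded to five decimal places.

0.06429

(1 + π) = (1 + i)/(1 + r) = 1.07280 / 1.00800 = 1.064286
Break-even inflation = 1.064286 − 1 → 0.06429.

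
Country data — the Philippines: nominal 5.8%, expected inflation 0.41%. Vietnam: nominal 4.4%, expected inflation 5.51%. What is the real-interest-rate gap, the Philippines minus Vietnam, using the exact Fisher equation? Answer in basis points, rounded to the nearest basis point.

The Philippines: (1 + 0.0580)/(1 + 0.0041) − 1 = 5.3680%
Vietnam: (1 + 0.0440)/(1 + 0.0551) − 1 = -1.0520%
Differential = 5.3680% − (-1.0520%) = 6.4200% → 642 basis points.

642 basis points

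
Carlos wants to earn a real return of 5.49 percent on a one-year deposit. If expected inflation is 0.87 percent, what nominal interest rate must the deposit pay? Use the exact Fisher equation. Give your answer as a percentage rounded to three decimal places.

(1 + i) = (1 + r)(1 + π) = 1.05490 × 1.00870 = 1.06407763
i = 1.06407763 − 1, so the required nominal rate is 6.408%.

6.408%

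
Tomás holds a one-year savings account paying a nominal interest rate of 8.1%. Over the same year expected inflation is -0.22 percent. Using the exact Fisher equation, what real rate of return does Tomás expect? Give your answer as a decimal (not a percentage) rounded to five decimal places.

By the Fisher equation, 1 + r = (1 + i)/(1 + π).
1 + r = 1.08100 / 0.99780 = 1.083383
r = 1.083383 − 1 = 8.3383%, i.e. 0.08338.

0.08338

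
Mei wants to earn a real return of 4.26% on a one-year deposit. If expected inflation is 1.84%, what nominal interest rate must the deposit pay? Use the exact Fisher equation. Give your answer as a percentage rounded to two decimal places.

6.18%

(1 + i) = (1 + r)(1 + π) = 1.04260 × 1.01840 = 1.06178384
i = 1.06178384 − 1, so the required nominal rate is 6.18%.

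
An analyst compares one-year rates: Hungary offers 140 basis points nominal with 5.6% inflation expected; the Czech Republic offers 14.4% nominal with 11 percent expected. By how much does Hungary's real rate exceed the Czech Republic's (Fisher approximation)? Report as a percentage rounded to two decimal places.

Hungary: 1.4% − 5.6% = -4.200%
The Czech Republic: 14.4% − 11% = 3.400%
Differential = -7.600% → -7.60%.

-7.60%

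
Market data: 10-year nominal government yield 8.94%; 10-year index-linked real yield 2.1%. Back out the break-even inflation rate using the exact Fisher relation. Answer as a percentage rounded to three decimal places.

(1 + π) = (1 + i)/(1 + r) = 1.08940 / 1.02100 = 1.066993
Break-even inflation = 1.066993 − 1 → 6.699%.

6.699%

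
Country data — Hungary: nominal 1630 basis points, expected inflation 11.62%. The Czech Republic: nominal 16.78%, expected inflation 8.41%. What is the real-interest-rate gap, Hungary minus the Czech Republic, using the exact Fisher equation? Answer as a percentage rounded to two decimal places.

Hungary: (1 + 0.1630)/(1 + 0.1162) − 1 = 4.1928%
The Czech Republic: (1 + 0.1678)/(1 + 0.0841) − 1 = 7.7207%
Differential = 4.1928% − 7.7207% = -3.5279% → -3.53%.

-3.53%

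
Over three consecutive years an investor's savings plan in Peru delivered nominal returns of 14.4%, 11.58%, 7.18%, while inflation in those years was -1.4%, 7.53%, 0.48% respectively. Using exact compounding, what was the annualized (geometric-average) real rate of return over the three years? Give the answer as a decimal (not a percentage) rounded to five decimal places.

0.08696

Nominal growth factor = 1.1440 × 1.1158 × 1.0718 = 1.36812612
Price-level growth factor = 0.9860 × 1.0753 × 1.0048 = 1.06533498
Real growth factor = 1.36812612 / 1.06533498 = 1.28422153
Annualized real rate = 1.28422153^(1/3) − 1 = 8.6959% → 0.08696.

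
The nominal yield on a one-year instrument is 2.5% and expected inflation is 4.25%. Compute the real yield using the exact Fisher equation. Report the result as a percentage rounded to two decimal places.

-1.68%

By the Fisher relation, 1 + r = (1 + i)/(1 + π).
1 + r = 1.02500 / 1.04250 = 0.983213
r = 0.983213 − 1 = -1.6787%, i.e. -1.68%.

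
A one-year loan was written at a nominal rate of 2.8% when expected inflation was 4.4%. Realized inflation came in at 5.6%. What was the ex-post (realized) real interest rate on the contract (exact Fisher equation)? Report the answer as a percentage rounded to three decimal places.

-2.652%

Ex-post: (1 + 0.0280)/(1 + 0.0560) − 1 = -2.65152%
So the realized real rate is -2.652%.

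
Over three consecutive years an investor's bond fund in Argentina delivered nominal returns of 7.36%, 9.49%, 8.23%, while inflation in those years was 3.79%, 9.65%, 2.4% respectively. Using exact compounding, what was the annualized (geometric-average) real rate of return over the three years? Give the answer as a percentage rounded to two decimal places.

2.97%

Nominal growth factor = 1.0736 × 1.0949 × 1.0823 = 1.27222703
Price-level growth factor = 1.0379 × 1.0965 × 1.0240 = 1.16537073
Real growth factor = 1.27222703 / 1.16537073 = 1.09169297
Annualized real rate = 1.09169297^(1/3) − 1 = 2.9675% → 2.97%.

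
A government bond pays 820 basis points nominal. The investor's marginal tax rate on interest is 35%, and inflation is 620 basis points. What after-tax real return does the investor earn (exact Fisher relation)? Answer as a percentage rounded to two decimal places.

After-tax nominal return = 8.2% × (1 − 0.35) = 5.3300%.
1 + r = 1.05330 / 1.06200 = 0.991808
After-tax real rate = 0.991808 − 1 → -0.82%.

-0.82%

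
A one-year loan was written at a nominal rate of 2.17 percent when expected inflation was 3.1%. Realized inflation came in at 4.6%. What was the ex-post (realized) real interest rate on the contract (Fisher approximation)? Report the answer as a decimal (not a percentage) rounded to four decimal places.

-0.0243

Ex-post: 2.17% − 4.6% = -2.430%
So the realized real rate is -0.0243.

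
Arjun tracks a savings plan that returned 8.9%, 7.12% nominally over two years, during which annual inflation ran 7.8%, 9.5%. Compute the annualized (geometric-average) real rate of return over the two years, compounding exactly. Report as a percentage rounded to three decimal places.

-0.589%

Nominal growth factor = 1.0890 × 1.0712 = 1.16653680
Price-level growth factor = 1.0780 × 1.0950 = 1.18041000
Real growth factor = 1.16653680 / 1.18041000 = 0.98824713
Annualized real rate = 0.98824713^(1/2) − 1 = -0.5894% → -0.589%.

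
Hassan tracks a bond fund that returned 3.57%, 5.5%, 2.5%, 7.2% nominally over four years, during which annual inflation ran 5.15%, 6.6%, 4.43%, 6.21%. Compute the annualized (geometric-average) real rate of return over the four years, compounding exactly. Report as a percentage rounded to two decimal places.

-0.87%

Compound the nominal returns: 1.0357 × 1.0550 × 1.0250 × 1.0720 = 1.20061865.
Compound inflation: 1.0515 × 1.0660 × 1.0443 × 1.0621 = 1.24324628.
Deflate: 1.20061865 / 1.24324628 = 0.96571264.
Annualized real rate = 0.96571264^(1/4) − 1 = -0.8684% → -0.87%.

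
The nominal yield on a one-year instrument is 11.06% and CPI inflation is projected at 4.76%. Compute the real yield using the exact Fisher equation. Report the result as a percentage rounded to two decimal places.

6.01%

By the Fisher identity, 1 + r = (1 + i)/(1 + π).
1 + r = 1.11060 / 1.04760 = 1.060137
r = 1.060137 − 1 = 6.0137%, i.e. 6.01%.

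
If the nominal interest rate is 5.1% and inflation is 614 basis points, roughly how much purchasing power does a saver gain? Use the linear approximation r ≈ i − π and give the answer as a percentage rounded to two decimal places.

r ≈ i − π = 5.1% − 6.14% = -1.04%.

-1.04%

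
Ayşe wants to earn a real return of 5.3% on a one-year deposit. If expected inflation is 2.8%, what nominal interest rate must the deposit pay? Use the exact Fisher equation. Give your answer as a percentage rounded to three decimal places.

(1 + i) = (1 + r)(1 + π) = 1.05300 × 1.02800 = 1.082484
i = 1.082484 − 1, so the required nominal rate is 8.248%.

8.248%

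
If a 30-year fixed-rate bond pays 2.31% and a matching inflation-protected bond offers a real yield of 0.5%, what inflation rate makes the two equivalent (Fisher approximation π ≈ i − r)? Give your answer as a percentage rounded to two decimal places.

π ≈ i − r = 2.31% − 0.5% → 1.81%.

1.81%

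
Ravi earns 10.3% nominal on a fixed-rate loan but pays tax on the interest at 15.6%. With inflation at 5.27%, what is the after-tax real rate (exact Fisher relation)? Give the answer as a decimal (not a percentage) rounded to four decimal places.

0.0325

After-tax nominal return = 10.3% × (1 − 0.156) = 8.6932%.
1 + r = 1.086932 / 1.05270 = 1.032518
After-tax real rate = 1.032518 − 1 → 0.0325.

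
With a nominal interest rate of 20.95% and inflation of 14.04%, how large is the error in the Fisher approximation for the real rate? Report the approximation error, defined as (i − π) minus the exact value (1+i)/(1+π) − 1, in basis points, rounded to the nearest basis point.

85 basis points

Approximate: r ≈ 20.950% − 14.040% = 6.9100%
Exact: (1 + 0.2095)/(1 + 0.1404) − 1 = 6.0593%
Error = 6.9100% − 6.0593% = 0.8507% → 85 basis points.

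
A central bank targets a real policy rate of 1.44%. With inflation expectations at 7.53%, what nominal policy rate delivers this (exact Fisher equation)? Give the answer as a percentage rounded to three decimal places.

9.078%

(1 + i) = (1 + r)(1 + π) = 1.01440 × 1.07530 = 1.09078432
i = 1.09078432 − 1, so the required nominal rate is 9.078%.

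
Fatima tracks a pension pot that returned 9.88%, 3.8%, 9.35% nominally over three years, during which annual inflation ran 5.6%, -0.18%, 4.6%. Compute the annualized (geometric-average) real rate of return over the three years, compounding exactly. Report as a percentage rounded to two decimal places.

4.19%

Compound the nominal returns: 1.0988 × 1.0380 × 1.0935 = 1.24719624.
Compound inflation: 1.0560 × 0.9982 × 1.0460 = 1.10258776.
Deflate: 1.24719624 / 1.10258776 = 1.13115371.
Annualized real rate = 1.13115371^(1/3) − 1 = 4.1935% → 4.19%.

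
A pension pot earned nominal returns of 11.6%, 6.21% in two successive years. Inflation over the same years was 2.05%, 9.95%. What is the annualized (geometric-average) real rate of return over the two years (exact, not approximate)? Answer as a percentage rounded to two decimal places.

Compound the nominal returns: 1.1160 × 1.0621 = 1.18530360.
Compound inflation: 1.0205 × 1.0995 = 1.12203975.
Deflate: 1.18530360 / 1.12203975 = 1.05638290.
Annualized real rate = 1.05638290^(1/2) − 1 = 2.7805% → 2.78%.

2.78%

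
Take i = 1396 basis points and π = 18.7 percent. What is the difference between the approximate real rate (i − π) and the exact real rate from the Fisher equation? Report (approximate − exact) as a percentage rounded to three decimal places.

Approximate: r ≈ 13.960% − 18.700% = -4.7400%
Exact: (1 + 0.1396)/(1 + 0.1870) − 1 = -3.9933%
Error = -4.7400% − (-3.9933%) = -0.7467% → -0.747%.

-0.747%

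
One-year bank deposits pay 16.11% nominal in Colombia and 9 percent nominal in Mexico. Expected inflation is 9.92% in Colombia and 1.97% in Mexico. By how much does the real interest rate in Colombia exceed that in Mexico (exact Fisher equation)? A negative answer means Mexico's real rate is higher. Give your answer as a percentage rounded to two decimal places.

-1.26%

Colombia: (1 + 0.1611)/(1 + 0.0992) − 1 = 5.6314%
Mexico: (1 + 0.0900)/(1 + 0.0197) − 1 = 6.8942%
Differential = 5.6314% − 6.8942% = -1.2628% → -1.26%.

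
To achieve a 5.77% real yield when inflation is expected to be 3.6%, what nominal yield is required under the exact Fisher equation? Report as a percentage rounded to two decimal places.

9.58%

(1 + i) = (1 + r)(1 + π) = 1.05770 × 1.03600 = 1.0957772
i = 1.0957772 − 1, so the required nominal rate is 9.58%.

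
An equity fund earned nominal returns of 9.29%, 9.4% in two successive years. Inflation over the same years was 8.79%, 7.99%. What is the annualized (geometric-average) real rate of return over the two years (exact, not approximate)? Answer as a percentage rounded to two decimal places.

Nominal growth factor = 1.0929 × 1.0940 = 1.19563260
Price-level growth factor = 1.0879 × 1.0799 = 1.17482321
Real growth factor = 1.19563260 / 1.17482321 = 1.01771278
Annualized real rate = 1.01771278^(1/2) − 1 = 0.8818% → 0.88%.

0.88%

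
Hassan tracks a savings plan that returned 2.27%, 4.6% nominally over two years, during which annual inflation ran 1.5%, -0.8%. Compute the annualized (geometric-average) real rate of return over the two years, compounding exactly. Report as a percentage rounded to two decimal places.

3.07%

Nominal growth factor = 1.0227 × 1.0460 = 1.06974420
Price-level growth factor = 1.0150 × 0.9920 = 1.00688000
Real growth factor = 1.06974420 / 1.00688000 = 1.06243465
Annualized real rate = 1.06243465^(1/2) − 1 = 3.0745% → 3.07%.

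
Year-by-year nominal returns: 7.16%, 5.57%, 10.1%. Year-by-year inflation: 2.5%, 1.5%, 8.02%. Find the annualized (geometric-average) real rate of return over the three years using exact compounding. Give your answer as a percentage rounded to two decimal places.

Nominal growth factor = 1.0716 × 1.0557 × 1.1010 = 1.24554822
Price-level growth factor = 1.0250 × 1.0150 × 1.0802 = 1.12381308
Real growth factor = 1.24554822 / 1.12381308 = 1.10832330
Annualized real rate = 1.10832330^(1/3) − 1 = 3.4877% → 3.49%.

3.49%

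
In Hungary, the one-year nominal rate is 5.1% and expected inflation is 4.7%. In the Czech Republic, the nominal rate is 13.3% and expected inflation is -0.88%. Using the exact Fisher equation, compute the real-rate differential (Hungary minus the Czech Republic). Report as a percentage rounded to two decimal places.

-13.92%

Hungary: (1 + 0.0510)/(1 + 0.0470) − 1 = 0.3820%
The Czech Republic: (1 + 0.1330)/(1 − 0.0088) − 1 = 14.3059%
Differential = 0.3820% − 14.3059% = -13.9238% → -13.92%.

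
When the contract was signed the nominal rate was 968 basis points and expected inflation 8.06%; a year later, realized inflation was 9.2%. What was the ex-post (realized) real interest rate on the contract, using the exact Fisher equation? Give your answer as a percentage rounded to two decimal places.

Ex-post: (1 + 0.0968)/(1 + 0.0920) − 1 = 0.4396%
So the realized real rate is 0.44%.

0.44%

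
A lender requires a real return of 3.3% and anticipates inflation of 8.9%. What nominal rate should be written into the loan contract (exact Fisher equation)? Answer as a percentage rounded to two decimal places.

(1 + i) = (1 + r)(1 + π) = 1.03300 × 1.08900 = 1.124937
i = 1.124937 − 1, so the required nominal rate is 12.49%.

12.49%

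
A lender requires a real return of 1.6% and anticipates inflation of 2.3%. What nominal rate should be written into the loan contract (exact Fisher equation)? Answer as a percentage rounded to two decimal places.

(1 + i) = (1 + r)(1 + π) = 1.01600 × 1.02300 = 1.039368
i = 1.039368 − 1, so the required nominal rate is 3.94%.

3.94%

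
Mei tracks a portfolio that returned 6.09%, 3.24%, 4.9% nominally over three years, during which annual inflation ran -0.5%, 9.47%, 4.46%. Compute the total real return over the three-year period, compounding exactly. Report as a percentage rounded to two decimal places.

Compound the nominal returns: 1.0609 × 1.0324 × 1.0490 = 1.148942.
Compound inflation: 0.9950 × 1.0947 × 1.0446 = 1.137806.
Deflate: 1.148942 / 1.137806 = 1.009787.
Total real return = 1.009787 − 1 → 0.98%.

0.98%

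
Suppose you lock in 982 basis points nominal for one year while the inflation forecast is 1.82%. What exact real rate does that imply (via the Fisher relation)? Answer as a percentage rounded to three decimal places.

By the Fisher relation, 1 + r = (1 + i)/(1 + π).
1 + r = 1.09820 / 1.01820 = 1.078570
r = 1.078570 − 1 = 7.8570%, i.e. 7.857%.

7.857%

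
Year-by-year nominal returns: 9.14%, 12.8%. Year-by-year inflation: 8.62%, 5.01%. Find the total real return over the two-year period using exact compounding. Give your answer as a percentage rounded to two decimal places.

Nominal growth factor = 1.0914 × 1.1280 = 1.231099
Price-level growth factor = 1.0862 × 1.0501 = 1.140619
Real growth factor = 1.231099 / 1.140619 = 1.079326
Total real return = 1.079326 − 1 → 7.93%.

7.93%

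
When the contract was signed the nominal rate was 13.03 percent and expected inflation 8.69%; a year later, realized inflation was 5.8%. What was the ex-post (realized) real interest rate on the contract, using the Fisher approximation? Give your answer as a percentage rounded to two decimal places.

Ex-post: 13.03% − 5.8% = 7.230%
So the realized real rate is 7.23%.

7.23%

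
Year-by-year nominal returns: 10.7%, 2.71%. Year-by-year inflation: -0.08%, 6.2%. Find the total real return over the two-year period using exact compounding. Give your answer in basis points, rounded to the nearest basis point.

715 basis points

Nominal growth factor = 1.1070 × 1.0271 = 1.137000
Price-level growth factor = 0.9992 × 1.0620 = 1.061150
Real growth factor = 1.137000 / 1.061150 = 1.071478
Total real return = 1.071478 − 1 → 715 basis points.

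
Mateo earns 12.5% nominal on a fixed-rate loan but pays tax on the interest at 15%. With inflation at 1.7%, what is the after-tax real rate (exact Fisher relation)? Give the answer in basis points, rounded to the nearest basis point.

878 basis points

After-tax nominal return = 12.5% × (1 − 0.15) = 10.6250%.
1 + r = 1.10625 / 1.01700 = 1.087758
After-tax real rate = 1.087758 − 1 → 878 basis points.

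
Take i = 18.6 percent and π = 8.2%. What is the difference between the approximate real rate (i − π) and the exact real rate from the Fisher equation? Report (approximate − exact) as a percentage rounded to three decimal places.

Approximate: r ≈ 18.600% − 8.200% = 10.4000%
Exact: (1 + 0.1860)/(1 + 0.0820) − 1 = 9.6118%
Error = 10.4000% − 9.6118% = 0.7882% → 0.788%.

0.788%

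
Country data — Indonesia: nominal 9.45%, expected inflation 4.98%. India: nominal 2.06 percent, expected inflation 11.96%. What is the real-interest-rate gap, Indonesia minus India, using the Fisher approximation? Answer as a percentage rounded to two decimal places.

14.37%

Indonesia: 9.45% − 4.98% = 4.470%
India: 2.06% − 11.96% = -9.900%
Differential = 14.370% → 14.37%.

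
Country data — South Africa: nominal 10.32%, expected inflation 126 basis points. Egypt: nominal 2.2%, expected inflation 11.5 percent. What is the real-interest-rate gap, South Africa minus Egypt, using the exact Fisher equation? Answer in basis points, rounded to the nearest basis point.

1729 basis points

South Africa: (1 + 0.1032)/(1 + 0.0126) − 1 = 8.9473%
Egypt: (1 + 0.0220)/(1 + 0.1150) − 1 = -8.3408%
Differential = 8.9473% − (-8.3408%) = 17.2881% → 1729 basis points.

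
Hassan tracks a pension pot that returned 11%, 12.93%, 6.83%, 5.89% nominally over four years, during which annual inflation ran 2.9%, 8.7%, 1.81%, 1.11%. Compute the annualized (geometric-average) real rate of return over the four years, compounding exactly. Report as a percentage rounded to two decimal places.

Nominal growth factor = 1.1100 × 1.1293 × 1.0683 × 1.0589 = 1.41801389
Price-level growth factor = 1.0290 × 1.0870 × 1.0181 × 1.0111 = 1.15140859
Real growth factor = 1.41801389 / 1.15140859 = 1.23154707
Annualized real rate = 1.23154707^(1/4) − 1 = 5.3447% → 5.34%.

5.34%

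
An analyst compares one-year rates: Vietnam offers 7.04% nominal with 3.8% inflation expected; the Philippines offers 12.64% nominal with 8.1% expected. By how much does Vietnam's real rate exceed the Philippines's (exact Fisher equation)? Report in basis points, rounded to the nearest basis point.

Vietnam: (1 + 0.0704)/(1 + 0.0380) − 1 = 3.1214%
The Philippines: (1 + 0.1264)/(1 + 0.0810) − 1 = 4.1998%
Differential = 3.1214% − 4.1998% = -1.0784% → -108 basis points.

-108 basis points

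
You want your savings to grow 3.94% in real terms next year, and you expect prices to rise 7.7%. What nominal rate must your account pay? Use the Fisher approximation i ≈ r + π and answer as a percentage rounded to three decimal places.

i ≈ r + π = 3.94% + 7.7% = 11.640%.

11.640%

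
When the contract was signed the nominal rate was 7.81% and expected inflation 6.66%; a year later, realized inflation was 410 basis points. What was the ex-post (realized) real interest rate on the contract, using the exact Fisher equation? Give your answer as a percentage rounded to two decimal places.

Ex-post: (1 + 0.0781)/(1 + 0.0410) − 1 = 3.5639%
So the realized real rate is 3.56%.

3.56%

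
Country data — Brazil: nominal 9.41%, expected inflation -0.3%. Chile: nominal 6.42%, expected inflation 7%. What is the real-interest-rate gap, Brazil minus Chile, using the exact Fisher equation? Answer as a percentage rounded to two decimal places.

10.28%

Brazil: (1 + 0.0941)/(1 − 0.0030) − 1 = 9.7392%
Chile: (1 + 0.0642)/(1 + 0.0700) − 1 = -0.5421%
Differential = 9.7392% − (-0.5421%) = 10.2813% → 10.28%.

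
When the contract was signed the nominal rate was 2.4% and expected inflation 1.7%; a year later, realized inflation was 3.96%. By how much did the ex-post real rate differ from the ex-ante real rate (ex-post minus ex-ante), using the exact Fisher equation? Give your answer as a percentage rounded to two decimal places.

Ex-ante: (1 + 0.0240)/(1 + 0.0170) − 1 = 0.6883%
Ex-post: (1 + 0.0240)/(1 + 0.0396) − 1 = -1.5006%
Difference (ex-post − ex-ante) = -2.1889% → -2.19%.

-2.19%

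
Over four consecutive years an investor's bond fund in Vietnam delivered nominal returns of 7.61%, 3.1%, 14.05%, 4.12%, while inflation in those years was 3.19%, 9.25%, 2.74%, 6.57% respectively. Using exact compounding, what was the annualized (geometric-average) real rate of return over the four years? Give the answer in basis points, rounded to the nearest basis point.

Compound the nominal returns: 1.0761 × 1.0310 × 1.1405 × 1.0412 = 1.31747003.
Compound inflation: 1.0319 × 1.0925 × 1.0274 × 1.0657 = 1.23433654.
Deflate: 1.31747003 / 1.23433654 = 1.06735075.
Annualized real rate = 1.06735075^(1/4) − 1 = 1.6428% → 164 basis points.

164 basis points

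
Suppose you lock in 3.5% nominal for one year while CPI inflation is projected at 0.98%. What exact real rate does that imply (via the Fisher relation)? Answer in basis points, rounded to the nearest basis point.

By the Fisher relation, 1 + r = (1 + i)/(1 + π).
1 + r = 1.03500 / 1.00980 = 1.024955
r = 1.024955 − 1 = 2.4955%, i.e. 250 basis points.

250 basis points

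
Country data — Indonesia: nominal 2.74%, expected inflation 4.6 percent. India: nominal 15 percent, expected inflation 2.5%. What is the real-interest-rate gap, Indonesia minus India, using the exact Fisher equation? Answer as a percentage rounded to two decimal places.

Indonesia: (1 + 0.0274)/(1 + 0.0460) − 1 = -1.7782%
India: (1 + 0.1500)/(1 + 0.0250) − 1 = 12.1951%
Differential = -1.7782% − 12.1951% = -13.9733% → -13.97%.

-13.97%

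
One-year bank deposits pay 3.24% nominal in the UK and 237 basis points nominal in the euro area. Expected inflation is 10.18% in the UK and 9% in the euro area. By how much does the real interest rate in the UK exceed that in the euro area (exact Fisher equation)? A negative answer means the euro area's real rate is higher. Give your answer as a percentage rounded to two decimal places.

The UK: (1 + 0.0324)/(1 + 0.1018) − 1 = -6.2988%
The euro area: (1 + 0.0237)/(1 + 0.0900) − 1 = -6.0826%
Differential = -6.2988% − (-6.0826%) = -0.2162% → -0.22%.

-0.22%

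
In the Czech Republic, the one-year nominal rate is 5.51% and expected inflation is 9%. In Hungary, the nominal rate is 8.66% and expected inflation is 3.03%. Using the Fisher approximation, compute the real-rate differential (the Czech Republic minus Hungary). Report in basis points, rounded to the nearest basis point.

The Czech Republic: 5.51% − 9% = -3.490%
Hungary: 8.66% − 3.03% = 5.630%
Differential = -9.120% → -912 basis points.

-912 basis points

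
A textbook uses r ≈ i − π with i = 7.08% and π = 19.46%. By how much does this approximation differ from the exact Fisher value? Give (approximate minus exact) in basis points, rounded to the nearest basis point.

Approximate: r ≈ 7.080% − 19.460% = -12.3800%
Exact: (1 + 0.0708)/(1 + 0.1946) − 1 = -10.3633%
Error = -12.3800% − (-10.3633%) = -2.0167% → -202 basis points.

-202 basis points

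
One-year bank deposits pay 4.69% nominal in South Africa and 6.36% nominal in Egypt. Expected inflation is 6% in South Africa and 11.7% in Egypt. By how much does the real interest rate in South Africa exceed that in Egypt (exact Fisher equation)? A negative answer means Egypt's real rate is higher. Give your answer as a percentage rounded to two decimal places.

South Africa: (1 + 0.0469)/(1 + 0.0600) − 1 = -1.2358%
Egypt: (1 + 0.0636)/(1 + 0.1170) − 1 = -4.7807%
Differential = -1.2358% − (-4.7807%) = 3.5448% → 3.54%.

3.54%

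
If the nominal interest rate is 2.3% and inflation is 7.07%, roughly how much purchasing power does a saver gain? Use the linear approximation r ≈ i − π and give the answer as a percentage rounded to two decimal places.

r ≈ i − π = 2.3% − 7.07% = -4.77%.

-4.77%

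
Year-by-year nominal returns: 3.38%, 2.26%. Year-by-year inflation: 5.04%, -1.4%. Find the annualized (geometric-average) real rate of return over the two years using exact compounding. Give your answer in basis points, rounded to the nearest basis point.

Compound the nominal returns: 1.0338 × 1.0226 = 1.05716388.
Compound inflation: 1.0504 × 0.9860 = 1.03569440.
Deflate: 1.05716388 / 1.03569440 = 1.02072955.
Annualized real rate = 1.02072955^(1/2) − 1 = 1.0312% → 103 basis points.

103 basis points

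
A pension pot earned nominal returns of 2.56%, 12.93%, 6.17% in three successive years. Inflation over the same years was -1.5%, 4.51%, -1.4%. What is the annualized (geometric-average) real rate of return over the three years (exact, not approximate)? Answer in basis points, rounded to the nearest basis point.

Nominal growth factor = 1.0256 × 1.1293 × 1.0617 = 1.22967164
Price-level growth factor = 0.9850 × 1.0451 × 0.9860 = 1.01501157
Real growth factor = 1.22967164 / 1.01501157 = 1.21148534
Annualized real rate = 1.21148534^(1/3) − 1 = 6.6038% → 660 basis points.

660 basis points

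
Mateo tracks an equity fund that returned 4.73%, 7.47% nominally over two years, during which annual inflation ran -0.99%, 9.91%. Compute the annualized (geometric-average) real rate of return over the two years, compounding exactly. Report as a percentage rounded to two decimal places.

1.70%

Compound the nominal returns: 1.0473 × 1.0747 = 1.12553331.
Compound inflation: 0.9901 × 1.0991 = 1.08821891.
Deflate: 1.12553331 / 1.08821891 = 1.03428942.
Annualized real rate = 1.03428942^(1/2) − 1 = 1.7000% → 1.70%.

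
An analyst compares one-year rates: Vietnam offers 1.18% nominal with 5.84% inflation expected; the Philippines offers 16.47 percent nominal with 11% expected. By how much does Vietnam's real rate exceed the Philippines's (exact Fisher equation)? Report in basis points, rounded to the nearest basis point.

-933 basis points

Vietnam: (1 + 0.0118)/(1 + 0.0584) − 1 = -4.4029%
The Philippines: (1 + 0.1647)/(1 + 0.1100) − 1 = 4.9279%
Differential = -4.4029% − 4.9279% = -9.3308% → -933 basis points.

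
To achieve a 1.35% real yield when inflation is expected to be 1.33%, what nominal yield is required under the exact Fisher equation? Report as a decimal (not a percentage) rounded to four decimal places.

0.0270

(1 + i) = (1 + r)(1 + π) = 1.01350 × 1.01330 = 1.02697955
i = 1.02697955 − 1, so the required nominal rate is 0.0270.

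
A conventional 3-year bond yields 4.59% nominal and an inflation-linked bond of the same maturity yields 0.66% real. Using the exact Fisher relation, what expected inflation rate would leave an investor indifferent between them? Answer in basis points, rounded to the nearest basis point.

390 basis points

(1 + π) = (1 + i)/(1 + r) = 1.04590 / 1.00660 = 1.039042
Break-even inflation = 1.039042 − 1 → 390 basis points.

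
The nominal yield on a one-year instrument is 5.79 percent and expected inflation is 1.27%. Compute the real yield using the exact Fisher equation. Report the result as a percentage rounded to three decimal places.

4.463%

By the Fisher equation, 1 + r = (1 + i)/(1 + π).
1 + r = 1.05790 / 1.01270 = 1.044633
r = 1.044633 − 1 = 4.4633%, i.e. 4.463%.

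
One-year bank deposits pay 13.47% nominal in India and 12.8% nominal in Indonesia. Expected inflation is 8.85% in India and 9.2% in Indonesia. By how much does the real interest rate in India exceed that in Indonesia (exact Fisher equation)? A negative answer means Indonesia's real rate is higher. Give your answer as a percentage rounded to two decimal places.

India: (1 + 0.1347)/(1 + 0.0885) − 1 = 4.2444%
Indonesia: (1 + 0.1280)/(1 + 0.0920) − 1 = 3.2967%
Differential = 4.2444% − 3.2967% = 0.9477% → 0.95%.

0.95%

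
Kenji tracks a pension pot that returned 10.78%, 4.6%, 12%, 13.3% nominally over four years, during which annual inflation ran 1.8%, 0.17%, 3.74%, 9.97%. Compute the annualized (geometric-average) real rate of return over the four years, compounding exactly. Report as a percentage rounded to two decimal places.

Compound the nominal returns: 1.1078 × 1.0460 × 1.1200 × 1.1330 = 1.47041857.
Compound inflation: 1.0180 × 1.0017 × 1.0374 × 1.0997 = 1.16333802.
Deflate: 1.47041857 / 1.16333802 = 1.26396503.
Annualized real rate = 1.26396503^(1/4) − 1 = 6.0312% → 6.03%.

6.03%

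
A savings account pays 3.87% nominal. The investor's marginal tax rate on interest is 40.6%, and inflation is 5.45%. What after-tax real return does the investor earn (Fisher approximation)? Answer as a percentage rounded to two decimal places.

-3.15%

After-tax nominal return = 3.87% × (1 − 0.406) = 2.29878%.
r ≈ 2.29878% − 5.45% → -3.15%.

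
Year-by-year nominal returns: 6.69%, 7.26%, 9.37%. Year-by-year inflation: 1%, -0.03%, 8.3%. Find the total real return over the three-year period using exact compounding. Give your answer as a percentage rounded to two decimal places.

14.46%

Compound the nominal returns: 1.0669 × 1.0726 × 1.0937 = 1.251583.
Compound inflation: 1.0100 × 0.9997 × 1.0830 = 1.093502.
Deflate: 1.251583 / 1.093502 = 1.144564.
Total real return = 1.144564 − 1 → 14.46%.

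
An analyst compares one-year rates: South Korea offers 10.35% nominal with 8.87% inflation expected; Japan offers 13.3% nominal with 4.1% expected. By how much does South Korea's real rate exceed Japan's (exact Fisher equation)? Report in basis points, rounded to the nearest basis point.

-748 basis points

South Korea: (1 + 0.1035)/(1 + 0.0887) − 1 = 1.3594%
Japan: (1 + 0.1330)/(1 + 0.0410) − 1 = 8.8377%
Differential = 1.3594% − 8.8377% = -7.4782% → -748 basis points.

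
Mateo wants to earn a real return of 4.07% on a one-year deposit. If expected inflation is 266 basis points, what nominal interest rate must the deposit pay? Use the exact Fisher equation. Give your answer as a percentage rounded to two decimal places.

6.84%

(1 + i) = (1 + r)(1 + π) = 1.04070 × 1.02660 = 1.06838262
i = 1.06838262 − 1, so the required nominal rate is 6.84%.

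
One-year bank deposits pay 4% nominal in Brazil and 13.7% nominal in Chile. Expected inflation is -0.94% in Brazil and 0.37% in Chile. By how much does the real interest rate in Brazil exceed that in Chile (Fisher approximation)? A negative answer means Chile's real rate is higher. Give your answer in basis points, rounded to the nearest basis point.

-839 basis points

Brazil: 4% − (-0.94%) = 4.940%
Chile: 13.7% − 0.37% = 13.330%
Differential = -8.390% → -839 basis points.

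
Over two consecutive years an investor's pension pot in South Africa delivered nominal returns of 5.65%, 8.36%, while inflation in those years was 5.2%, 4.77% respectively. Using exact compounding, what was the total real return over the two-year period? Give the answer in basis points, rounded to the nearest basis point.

387 basis points

Compound the nominal returns: 1.0565 × 1.0836 = 1.144823.
Compound inflation: 1.0520 × 1.0477 = 1.102180.
Deflate: 1.144823 / 1.102180 = 1.038690.
Total real return = 1.038690 − 1 → 387 basis points.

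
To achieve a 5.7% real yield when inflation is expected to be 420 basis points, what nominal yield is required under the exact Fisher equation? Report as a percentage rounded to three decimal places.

10.139%

(1 + i) = (1 + r)(1 + π) = 1.05700 × 1.04200 = 1.101394
i = 1.101394 − 1, so the required nominal rate is 10.139%.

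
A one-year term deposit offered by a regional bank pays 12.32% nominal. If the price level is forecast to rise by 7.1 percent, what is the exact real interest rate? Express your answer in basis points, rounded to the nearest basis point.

487 basis points

1 + r = 1.12320 / 1.07100 = 1.048739
r = 1.048739 − 1 = 4.8739%, i.e. 487 basis points.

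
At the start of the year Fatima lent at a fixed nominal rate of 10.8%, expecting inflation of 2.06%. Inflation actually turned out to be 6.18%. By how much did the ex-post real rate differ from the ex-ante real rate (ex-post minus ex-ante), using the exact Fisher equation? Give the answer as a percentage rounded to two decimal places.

Ex-ante: (1 + 0.1080)/(1 + 0.0206) − 1 = 8.5636%
Ex-post: (1 + 0.1080)/(1 + 0.0618) − 1 = 4.3511%
Difference (ex-post − ex-ante) = -4.2125% → -4.21%.

-4.21%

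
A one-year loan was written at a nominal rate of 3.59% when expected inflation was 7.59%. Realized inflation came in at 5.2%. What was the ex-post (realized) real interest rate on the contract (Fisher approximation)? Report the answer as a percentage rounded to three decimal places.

Ex-post: 3.59% − 5.2% = -1.610%
So the realized real rate is -1.610%.

-1.610%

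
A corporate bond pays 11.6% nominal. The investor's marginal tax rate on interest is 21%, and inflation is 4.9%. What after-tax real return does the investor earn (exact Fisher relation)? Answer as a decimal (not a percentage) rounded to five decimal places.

After-tax nominal return = 11.6% × (1 − 0.21) = 9.1640%.
1 + r = 1.09164 / 1.04900 = 1.040648
After-tax real rate = 1.040648 − 1 → 0.04065.

0.04065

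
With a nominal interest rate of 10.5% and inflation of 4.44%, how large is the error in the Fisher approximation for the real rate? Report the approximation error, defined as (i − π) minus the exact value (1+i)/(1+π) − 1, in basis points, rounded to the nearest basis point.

Approximate: r ≈ 10.500% − 4.440% = 6.0600%
Exact: (1 + 0.1050)/(1 + 0.0444) − 1 = 5.8024%
Error = 6.0600% − 5.8024% = 0.2576% → 26 basis points.

26 basis points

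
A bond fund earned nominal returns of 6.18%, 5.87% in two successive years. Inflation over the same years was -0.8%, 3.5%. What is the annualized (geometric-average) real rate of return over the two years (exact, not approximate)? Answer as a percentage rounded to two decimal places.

Nominal growth factor = 1.0618 × 1.0587 = 1.12412766
Price-level growth factor = 0.9920 × 1.0350 = 1.02672000
Real growth factor = 1.12412766 / 1.02672000 = 1.09487266
Annualized real rate = 1.09487266^(1/2) − 1 = 4.6362% → 4.64%.

4.64%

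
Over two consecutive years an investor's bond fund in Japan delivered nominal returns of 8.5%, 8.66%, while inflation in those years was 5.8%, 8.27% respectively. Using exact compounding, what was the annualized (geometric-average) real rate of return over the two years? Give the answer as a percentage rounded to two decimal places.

Compound the nominal returns: 1.0850 × 1.0866 = 1.17896100.
Compound inflation: 1.0580 × 1.0827 = 1.14549660.
Deflate: 1.17896100 / 1.14549660 = 1.02921388.
Annualized real rate = 1.02921388^(1/2) − 1 = 1.4502% → 1.45%.

1.45%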